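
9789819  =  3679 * 2661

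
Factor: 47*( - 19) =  - 19^1*47^1 = - 893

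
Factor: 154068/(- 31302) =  - 694/141= - 2^1 * 3^(-1)*47^(  -  1)*347^1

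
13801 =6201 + 7600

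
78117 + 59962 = 138079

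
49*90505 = 4434745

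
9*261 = 2349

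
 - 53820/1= - 53820 = -53820.00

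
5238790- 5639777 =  - 400987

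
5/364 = 5/364 = 0.01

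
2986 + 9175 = 12161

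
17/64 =17/64 = 0.27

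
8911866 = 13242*673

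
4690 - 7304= - 2614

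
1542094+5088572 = 6630666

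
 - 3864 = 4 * ( - 966) 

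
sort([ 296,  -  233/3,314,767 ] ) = [  -  233/3, 296, 314,767] 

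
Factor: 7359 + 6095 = 2^1*7^1*31^2=13454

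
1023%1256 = 1023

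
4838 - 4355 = 483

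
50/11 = 4 + 6/11   =  4.55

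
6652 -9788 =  - 3136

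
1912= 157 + 1755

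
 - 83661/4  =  -83661/4  =  - 20915.25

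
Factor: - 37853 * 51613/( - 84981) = 3^(- 1) * 13^( - 1 )*2179^( - 1)*37853^1*51613^1 = 1953706889/84981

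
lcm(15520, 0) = 0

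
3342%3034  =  308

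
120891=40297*3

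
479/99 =4 + 83/99 = 4.84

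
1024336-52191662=-51167326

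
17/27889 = 17/27889 = 0.00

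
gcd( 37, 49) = 1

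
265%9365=265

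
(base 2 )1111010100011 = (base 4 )1322203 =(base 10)7843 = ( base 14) 2C03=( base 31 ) 850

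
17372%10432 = 6940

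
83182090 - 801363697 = -718181607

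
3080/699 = 3080/699 = 4.41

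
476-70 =406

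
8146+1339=9485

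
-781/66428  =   - 1 + 65647/66428 = -0.01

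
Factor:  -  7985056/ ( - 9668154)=3992528/4834077 = 2^4*3^( - 1)*53^(  -  1 )  *  30403^(-1)*249533^1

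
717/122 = 5 + 107/122 =5.88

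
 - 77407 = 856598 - 934005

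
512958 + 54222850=54735808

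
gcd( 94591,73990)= 7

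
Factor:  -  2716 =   -  2^2*7^1 * 97^1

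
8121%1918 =449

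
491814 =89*5526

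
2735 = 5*547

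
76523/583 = 131 + 150/583= 131.26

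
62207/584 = 106 + 303/584  =  106.52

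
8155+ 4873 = 13028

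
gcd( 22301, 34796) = 1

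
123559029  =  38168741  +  85390288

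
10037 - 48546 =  - 38509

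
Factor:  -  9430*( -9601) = 2^1 * 5^1 * 23^1*41^1 * 9601^1 = 90537430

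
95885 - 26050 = 69835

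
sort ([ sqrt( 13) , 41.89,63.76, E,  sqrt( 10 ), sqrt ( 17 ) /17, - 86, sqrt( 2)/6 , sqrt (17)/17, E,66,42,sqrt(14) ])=[ - 86 , sqrt( 2 )/6,sqrt( 17) /17, sqrt( 17)/17, E, E,sqrt( 10),  sqrt ( 13) , sqrt( 14),41.89, 42,63.76, 66]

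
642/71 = 642/71= 9.04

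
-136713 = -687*199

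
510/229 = 2 + 52/229 = 2.23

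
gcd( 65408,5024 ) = 32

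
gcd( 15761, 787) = 1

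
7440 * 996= 7410240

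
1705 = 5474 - 3769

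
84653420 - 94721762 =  - 10068342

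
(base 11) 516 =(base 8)1156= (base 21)18d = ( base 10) 622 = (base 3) 212001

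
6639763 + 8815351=15455114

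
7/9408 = 1/1344 = 0.00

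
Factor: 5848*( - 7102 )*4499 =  - 2^4 * 11^1*17^1*43^1*53^1 * 67^1*409^1  =  - 186854699504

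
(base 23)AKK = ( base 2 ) 1011010001010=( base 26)8DO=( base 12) 340a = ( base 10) 5770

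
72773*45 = 3274785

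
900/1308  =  75/109 =0.69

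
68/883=68/883= 0.08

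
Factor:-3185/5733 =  - 5/9  =  - 3^( - 2)*5^1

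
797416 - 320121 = 477295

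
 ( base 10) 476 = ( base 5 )3401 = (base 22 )LE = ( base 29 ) GC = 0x1DC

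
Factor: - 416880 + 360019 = - 56861  =  - 7^1 * 8123^1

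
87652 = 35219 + 52433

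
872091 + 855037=1727128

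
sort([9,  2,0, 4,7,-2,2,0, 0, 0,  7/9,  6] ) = [ - 2,0,  0,0,0, 7/9, 2, 2, 4,  6,  7, 9 ]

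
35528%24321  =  11207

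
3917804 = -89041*( - 44 ) 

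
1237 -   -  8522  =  9759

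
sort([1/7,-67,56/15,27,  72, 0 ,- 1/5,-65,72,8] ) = [-67, - 65,-1/5,0,1/7, 56/15,8,27,72,72]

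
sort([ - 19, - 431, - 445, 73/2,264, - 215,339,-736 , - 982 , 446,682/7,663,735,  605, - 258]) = [  -  982, - 736, - 445, - 431, - 258, - 215,-19, 73/2, 682/7, 264,339,446,605,663,735 ]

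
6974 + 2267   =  9241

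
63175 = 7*9025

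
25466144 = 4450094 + 21016050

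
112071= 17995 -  - 94076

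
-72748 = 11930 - 84678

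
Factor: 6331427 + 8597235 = 14928662=   2^1*7^1*1066333^1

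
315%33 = 18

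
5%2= 1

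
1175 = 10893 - 9718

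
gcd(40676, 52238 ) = 2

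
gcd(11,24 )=1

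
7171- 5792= 1379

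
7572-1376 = 6196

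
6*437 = 2622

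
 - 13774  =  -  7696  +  - 6078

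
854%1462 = 854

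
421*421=177241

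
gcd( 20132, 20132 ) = 20132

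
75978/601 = 126 + 252/601 = 126.42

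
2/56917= 2/56917 = 0.00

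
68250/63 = 1083 + 1/3 = 1083.33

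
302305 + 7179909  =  7482214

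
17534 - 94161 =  - 76627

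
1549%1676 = 1549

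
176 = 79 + 97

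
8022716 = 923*8692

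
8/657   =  8/657 = 0.01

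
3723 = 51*73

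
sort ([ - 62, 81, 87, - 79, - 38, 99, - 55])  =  [ - 79, - 62, - 55 ,-38, 81,87, 99 ] 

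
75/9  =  8 + 1/3= 8.33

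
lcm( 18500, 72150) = 721500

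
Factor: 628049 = 628049^1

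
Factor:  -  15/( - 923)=3^1 * 5^1*13^( - 1)*71^(  -  1)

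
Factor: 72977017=72977017^1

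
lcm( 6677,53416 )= 53416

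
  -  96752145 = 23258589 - 120010734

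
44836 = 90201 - 45365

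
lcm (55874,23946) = 167622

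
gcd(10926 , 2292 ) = 6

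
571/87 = 6 + 49/87 = 6.56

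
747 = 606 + 141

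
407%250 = 157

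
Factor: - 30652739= - 13^1 * 29^1*81307^1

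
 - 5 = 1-6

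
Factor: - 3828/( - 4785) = 4/5 = 2^2* 5^( - 1)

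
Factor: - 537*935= - 502095 = - 3^1*5^1*11^1*17^1*179^1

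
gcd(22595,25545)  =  5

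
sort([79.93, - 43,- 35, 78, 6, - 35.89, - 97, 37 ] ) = [ - 97,  -  43, - 35.89, - 35,6,37,78,79.93] 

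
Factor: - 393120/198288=  -  2^1*3^ ( - 3) *5^1*7^1*13^1 * 17^( - 1 )=- 910/459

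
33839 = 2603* 13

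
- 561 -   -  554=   -  7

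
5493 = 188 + 5305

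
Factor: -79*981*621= - 3^5 * 23^1*79^1*109^1=- 48126879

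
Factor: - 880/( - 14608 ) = 5/83 = 5^1 * 83^(- 1)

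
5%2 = 1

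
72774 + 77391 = 150165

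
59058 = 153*386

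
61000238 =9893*6166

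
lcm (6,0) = 0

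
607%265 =77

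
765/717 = 255/239 = 1.07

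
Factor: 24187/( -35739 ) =  -  67/99 = -  3^( - 2 )*11^( - 1 ) *67^1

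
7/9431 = 7/9431 =0.00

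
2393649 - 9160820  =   - 6767171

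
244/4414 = 122/2207 = 0.06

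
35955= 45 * 799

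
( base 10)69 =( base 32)25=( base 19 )3c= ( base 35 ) 1Y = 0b1000101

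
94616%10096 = 3752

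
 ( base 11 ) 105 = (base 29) 4A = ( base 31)42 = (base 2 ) 1111110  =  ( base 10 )126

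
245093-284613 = -39520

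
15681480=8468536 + 7212944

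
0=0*6140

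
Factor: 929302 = 2^1*11^1*53^1*797^1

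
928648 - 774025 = 154623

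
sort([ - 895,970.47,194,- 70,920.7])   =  [ - 895, - 70,194, 920.7,970.47]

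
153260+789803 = 943063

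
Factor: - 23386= - 2^1*11^1*1063^1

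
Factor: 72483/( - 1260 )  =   - 2^( - 2 )*3^(-1 ) * 5^(- 1)*7^(-1 )*37^1*653^1 =- 24161/420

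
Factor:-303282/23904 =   -  2^( - 4)*7^1*29^1 = - 203/16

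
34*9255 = 314670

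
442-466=  -  24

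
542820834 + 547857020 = 1090677854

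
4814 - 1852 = 2962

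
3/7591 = 3/7591 = 0.00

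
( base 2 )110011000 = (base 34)c0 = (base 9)503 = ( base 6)1520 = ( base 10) 408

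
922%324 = 274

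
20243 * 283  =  5728769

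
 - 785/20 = -157/4   =  -39.25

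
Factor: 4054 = 2^1*2027^1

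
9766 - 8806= 960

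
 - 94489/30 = - 94489/30 = - 3149.63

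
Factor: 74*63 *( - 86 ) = - 400932 = - 2^2*3^2* 7^1* 37^1*43^1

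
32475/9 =10825/3  =  3608.33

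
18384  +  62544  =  80928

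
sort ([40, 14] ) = [14 , 40]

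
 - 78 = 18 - 96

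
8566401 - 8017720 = 548681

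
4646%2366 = 2280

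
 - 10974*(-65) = 713310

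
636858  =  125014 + 511844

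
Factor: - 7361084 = - 2^2*43^1*42797^1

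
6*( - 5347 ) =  - 32082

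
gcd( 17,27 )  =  1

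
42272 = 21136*2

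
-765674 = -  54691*14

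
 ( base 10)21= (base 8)25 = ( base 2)10101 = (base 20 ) 11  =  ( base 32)l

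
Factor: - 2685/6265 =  - 3^1*7^( - 1)= -  3/7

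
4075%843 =703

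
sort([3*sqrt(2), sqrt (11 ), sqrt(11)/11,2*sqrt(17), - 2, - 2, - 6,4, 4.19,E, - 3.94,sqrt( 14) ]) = [-6 ,  -  3.94, - 2, - 2 , sqrt(11)/11, E,sqrt(11),sqrt( 14), 4,  4.19, 3*sqrt( 2 )  ,  2*sqrt(17 )]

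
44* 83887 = 3691028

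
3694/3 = 1231 + 1/3 = 1231.33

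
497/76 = 497/76 = 6.54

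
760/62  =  380/31 = 12.26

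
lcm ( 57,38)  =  114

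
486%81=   0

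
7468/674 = 3734/337 = 11.08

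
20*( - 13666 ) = -273320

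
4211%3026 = 1185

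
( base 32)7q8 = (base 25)ck8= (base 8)17510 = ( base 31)8aa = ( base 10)8008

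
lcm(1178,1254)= 38874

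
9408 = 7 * 1344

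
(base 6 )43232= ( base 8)13444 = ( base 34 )548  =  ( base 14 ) 2232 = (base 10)5924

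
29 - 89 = -60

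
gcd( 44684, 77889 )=1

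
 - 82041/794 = -104 + 535/794= - 103.33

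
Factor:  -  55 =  - 5^1* 11^1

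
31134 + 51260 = 82394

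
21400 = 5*4280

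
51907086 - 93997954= - 42090868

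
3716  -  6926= - 3210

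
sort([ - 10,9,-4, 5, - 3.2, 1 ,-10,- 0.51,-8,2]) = [ - 10, - 10, - 8 , - 4, - 3.2, - 0.51,1, 2,  5,9]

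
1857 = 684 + 1173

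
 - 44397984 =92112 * ( - 482)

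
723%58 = 27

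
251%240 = 11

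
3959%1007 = 938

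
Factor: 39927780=2^2*3^2*5^1 * 29^1 * 7649^1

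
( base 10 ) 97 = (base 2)1100001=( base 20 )4H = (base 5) 342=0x61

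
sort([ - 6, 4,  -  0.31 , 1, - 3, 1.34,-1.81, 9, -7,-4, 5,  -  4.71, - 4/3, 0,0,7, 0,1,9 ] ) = [  -  7 ,  -  6,-4.71, - 4, - 3,  -  1.81,-4/3,  -  0.31, 0,0, 0, 1,1, 1.34, 4, 5,7, 9, 9] 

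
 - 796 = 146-942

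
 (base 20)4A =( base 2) 1011010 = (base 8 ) 132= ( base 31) 2S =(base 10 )90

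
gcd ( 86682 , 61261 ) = 1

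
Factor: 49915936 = 2^5*  7^1*222839^1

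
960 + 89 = 1049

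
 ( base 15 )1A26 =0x161d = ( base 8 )13035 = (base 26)89j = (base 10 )5661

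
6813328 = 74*92072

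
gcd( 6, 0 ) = 6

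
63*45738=2881494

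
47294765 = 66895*707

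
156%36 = 12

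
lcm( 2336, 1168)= 2336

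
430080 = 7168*60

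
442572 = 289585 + 152987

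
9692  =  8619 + 1073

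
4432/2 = 2216 = 2216.00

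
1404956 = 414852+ 990104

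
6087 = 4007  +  2080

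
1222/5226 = 47/201  =  0.23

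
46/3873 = 46/3873=0.01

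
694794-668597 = 26197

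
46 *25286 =1163156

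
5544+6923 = 12467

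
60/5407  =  60/5407 =0.01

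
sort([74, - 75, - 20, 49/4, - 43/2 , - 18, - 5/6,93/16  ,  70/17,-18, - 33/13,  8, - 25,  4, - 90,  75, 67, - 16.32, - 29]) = [ - 90, - 75, - 29 , - 25, - 43/2, - 20, - 18, -18,-16.32, - 33/13, - 5/6, 4,70/17, 93/16, 8,49/4,  67, 74,  75]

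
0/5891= 0 =0.00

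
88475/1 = 88475 = 88475.00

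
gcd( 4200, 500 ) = 100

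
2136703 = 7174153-5037450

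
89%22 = 1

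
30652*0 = 0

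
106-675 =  - 569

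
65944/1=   65944 = 65944.00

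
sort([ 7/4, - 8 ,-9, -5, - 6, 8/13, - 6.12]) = [ - 9,- 8, - 6.12, - 6, - 5, 8/13, 7/4]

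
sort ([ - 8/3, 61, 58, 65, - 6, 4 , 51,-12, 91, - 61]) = [ - 61, - 12,-6,-8/3,4, 51, 58, 61,65 , 91]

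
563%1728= 563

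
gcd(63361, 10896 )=1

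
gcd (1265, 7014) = 1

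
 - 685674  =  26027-711701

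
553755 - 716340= - 162585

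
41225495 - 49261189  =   - 8035694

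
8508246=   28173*302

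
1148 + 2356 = 3504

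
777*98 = 76146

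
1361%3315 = 1361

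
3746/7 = 3746/7  =  535.14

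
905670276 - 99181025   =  806489251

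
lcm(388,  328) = 31816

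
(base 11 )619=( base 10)746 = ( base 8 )1352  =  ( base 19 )215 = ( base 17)29f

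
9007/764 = 11 + 603/764 = 11.79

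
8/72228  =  2/18057 =0.00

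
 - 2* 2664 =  - 5328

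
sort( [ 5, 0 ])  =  [ 0,5] 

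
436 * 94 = 40984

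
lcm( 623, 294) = 26166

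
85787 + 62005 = 147792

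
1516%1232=284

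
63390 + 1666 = 65056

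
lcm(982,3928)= 3928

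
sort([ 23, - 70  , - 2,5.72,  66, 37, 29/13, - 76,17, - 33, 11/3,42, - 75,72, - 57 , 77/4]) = [-76, - 75 , - 70, - 57, - 33,- 2,  29/13,  11/3, 5.72, 17, 77/4,  23, 37,  42,66, 72]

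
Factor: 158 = 2^1*79^1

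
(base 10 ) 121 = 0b1111001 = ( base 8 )171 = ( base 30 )41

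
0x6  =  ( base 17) 6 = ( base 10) 6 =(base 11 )6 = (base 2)110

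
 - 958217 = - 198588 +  - 759629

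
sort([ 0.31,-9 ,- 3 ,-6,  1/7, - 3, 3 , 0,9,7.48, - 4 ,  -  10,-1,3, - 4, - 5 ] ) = [ - 10, - 9,  -  6, - 5,-4, - 4,-3,-3, -1, 0, 1/7,  0.31,3 , 3, 7.48,  9] 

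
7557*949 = 7171593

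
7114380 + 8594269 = 15708649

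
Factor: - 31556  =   - 2^2*7^3*23^1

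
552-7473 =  - 6921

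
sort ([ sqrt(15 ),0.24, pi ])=[ 0.24 , pi,sqrt ( 15) ]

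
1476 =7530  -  6054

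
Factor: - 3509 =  - 11^2* 29^1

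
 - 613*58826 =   -  36060338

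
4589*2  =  9178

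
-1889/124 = - 16 + 95/124= -15.23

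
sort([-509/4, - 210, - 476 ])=[ - 476,- 210,-509/4 ]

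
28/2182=14/1091= 0.01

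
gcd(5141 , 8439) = 97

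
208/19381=208/19381 = 0.01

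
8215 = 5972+2243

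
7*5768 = 40376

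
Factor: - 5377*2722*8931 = - 130715848614 = - 2^1* 3^1*13^1*19^1*229^1 * 283^1 * 1361^1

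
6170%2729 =712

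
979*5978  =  5852462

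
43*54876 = 2359668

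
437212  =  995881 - 558669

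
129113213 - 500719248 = - 371606035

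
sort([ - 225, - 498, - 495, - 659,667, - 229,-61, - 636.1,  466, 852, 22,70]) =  [ - 659, - 636.1 , - 498,  -  495, - 229, - 225, - 61, 22, 70, 466,667 , 852] 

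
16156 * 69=1114764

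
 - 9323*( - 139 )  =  1295897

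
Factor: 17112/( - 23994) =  - 2^2*3^(  -  1)*23^1*43^ ( - 1 ) = - 92/129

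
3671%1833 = 5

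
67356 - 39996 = 27360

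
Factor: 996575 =5^2 * 39863^1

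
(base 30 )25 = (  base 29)27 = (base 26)2d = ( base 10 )65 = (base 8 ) 101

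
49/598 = 49/598 = 0.08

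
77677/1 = 77677  =  77677.00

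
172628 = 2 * 86314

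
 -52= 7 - 59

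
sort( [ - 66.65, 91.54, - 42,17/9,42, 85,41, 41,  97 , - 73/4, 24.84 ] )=[ - 66.65, - 42, - 73/4, 17/9, 24.84, 41,  41, 42, 85,91.54,97]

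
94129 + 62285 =156414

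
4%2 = 0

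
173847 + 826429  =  1000276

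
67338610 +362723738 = 430062348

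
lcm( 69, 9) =207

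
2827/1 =2827 = 2827.00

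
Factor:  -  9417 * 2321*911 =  - 3^1 * 11^1*43^1*73^1 * 211^1 * 911^1=- 19911596727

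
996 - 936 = 60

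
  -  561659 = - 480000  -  81659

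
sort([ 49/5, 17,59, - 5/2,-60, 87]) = [ - 60, - 5/2,49/5,17, 59 , 87] 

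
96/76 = 24/19 = 1.26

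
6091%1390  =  531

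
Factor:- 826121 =-151^1 * 5471^1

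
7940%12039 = 7940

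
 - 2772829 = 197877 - 2970706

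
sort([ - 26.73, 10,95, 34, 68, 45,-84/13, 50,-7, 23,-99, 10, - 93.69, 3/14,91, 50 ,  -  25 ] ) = [-99,-93.69,-26.73, - 25,-7, - 84/13, 3/14, 10, 10, 23,34,45, 50 , 50, 68,91,95] 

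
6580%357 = 154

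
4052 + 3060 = 7112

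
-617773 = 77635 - 695408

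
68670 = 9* 7630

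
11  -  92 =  - 81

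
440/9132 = 110/2283= 0.05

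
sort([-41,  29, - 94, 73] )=[-94,-41, 29, 73]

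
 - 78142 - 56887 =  - 135029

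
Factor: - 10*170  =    -  1700 = -2^2*5^2*17^1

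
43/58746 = 43/58746 = 0.00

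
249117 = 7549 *33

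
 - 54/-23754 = 9/3959  =  0.00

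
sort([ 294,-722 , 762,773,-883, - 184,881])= [ - 883,-722, - 184,294, 762, 773, 881]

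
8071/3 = 2690+1/3 =2690.33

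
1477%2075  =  1477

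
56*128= 7168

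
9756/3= 3252= 3252.00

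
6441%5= 1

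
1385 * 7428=10287780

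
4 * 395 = 1580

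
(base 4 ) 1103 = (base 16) 53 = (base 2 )1010011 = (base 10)83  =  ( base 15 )58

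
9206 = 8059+1147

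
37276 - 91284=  - 54008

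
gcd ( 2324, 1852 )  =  4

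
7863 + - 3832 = 4031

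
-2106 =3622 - 5728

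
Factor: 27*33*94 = 2^1* 3^4*11^1*47^1  =  83754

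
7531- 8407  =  - 876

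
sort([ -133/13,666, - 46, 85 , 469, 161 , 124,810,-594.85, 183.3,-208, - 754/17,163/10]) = [ - 594.85, - 208, - 46, - 754/17,-133/13, 163/10,85 , 124 , 161,183.3,469, 666, 810 ]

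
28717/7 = 4102 + 3/7 = 4102.43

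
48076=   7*6868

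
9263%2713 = 1124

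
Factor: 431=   431^1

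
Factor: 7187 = 7187^1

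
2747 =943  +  1804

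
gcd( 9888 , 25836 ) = 12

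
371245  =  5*74249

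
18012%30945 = 18012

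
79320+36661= 115981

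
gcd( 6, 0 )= 6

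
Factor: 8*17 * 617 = 2^3*17^1*617^1 = 83912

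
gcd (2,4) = 2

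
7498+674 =8172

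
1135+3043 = 4178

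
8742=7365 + 1377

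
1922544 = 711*2704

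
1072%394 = 284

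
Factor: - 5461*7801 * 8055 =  - 3^2 * 5^1*29^1*43^1*127^1*179^1*269^1 = - 343153157355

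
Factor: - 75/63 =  - 25/21= - 3^( - 1)*5^2*7^ ( - 1)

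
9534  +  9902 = 19436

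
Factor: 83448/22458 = 732/197  =  2^2*3^1 * 61^1 *197^ (- 1 )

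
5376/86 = 62 + 22/43 = 62.51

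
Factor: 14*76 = 2^3*7^1*19^1 = 1064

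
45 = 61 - 16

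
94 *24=2256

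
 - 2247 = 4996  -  7243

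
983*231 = 227073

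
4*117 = 468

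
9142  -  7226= 1916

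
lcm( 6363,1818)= 12726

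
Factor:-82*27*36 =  - 2^3*3^5*41^1 = - 79704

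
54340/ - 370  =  -5434/37= - 146.86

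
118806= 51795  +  67011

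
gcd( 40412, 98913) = 1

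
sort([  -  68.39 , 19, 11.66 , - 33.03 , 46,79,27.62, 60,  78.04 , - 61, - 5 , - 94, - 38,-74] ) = [ - 94, -74, - 68.39,  -  61, - 38,-33.03, - 5,11.66,  19, 27.62 , 46,60,78.04 , 79]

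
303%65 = 43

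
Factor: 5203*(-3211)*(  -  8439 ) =140988963687 = 3^1*11^2*13^2 * 19^1*29^1*43^1*97^1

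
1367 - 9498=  - 8131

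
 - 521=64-585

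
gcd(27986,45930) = 2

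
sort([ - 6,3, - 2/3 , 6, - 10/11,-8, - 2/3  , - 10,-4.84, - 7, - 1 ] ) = [ - 10, - 8, - 7, - 6, - 4.84, - 1,-10/11, - 2/3,-2/3, 3,6] 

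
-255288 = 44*( - 5802 )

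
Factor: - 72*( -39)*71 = 199368 = 2^3*3^3*13^1*71^1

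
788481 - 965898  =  -177417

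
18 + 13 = 31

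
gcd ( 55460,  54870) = 590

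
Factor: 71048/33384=3^ (  -  1) * 13^( - 1)* 83^1 = 83/39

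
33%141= 33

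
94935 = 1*94935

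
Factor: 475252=2^2*17^1 * 29^1 * 241^1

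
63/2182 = 63/2182  =  0.03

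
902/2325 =902/2325 = 0.39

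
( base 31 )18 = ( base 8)47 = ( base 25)1E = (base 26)1d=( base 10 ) 39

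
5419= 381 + 5038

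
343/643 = 343/643 = 0.53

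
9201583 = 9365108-163525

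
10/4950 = 1/495 = 0.00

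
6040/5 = 1208  =  1208.00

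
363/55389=121/18463= 0.01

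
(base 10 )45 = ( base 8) 55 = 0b101101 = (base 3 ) 1200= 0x2d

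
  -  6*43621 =  -  261726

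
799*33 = 26367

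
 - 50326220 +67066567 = 16740347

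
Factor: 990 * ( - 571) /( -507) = 2^1 * 3^1 *5^1*11^1*13^(  -  2 ) * 571^1 = 188430/169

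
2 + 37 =39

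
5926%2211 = 1504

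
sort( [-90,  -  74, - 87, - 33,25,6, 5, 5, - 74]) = [  -  90, - 87,  -  74, - 74,-33, 5, 5, 6,25] 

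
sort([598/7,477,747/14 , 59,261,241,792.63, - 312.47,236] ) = [  -  312.47, 747/14 , 59,598/7, 236,241 , 261,477,792.63 ]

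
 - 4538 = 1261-5799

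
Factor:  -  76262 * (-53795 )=2^1*5^1*7^1  *17^1*29^1 *53^1*2243^1 = 4102514290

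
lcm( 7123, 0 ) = 0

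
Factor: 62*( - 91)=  - 5642 = -2^1*7^1*13^1*31^1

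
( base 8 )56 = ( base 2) 101110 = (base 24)1M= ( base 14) 34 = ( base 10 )46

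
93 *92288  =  8582784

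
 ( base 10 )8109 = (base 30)909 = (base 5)224414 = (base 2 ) 1111110101101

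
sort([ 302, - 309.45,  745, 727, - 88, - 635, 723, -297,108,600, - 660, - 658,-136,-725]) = [ - 725, - 660, - 658 , - 635, - 309.45, - 297  , - 136, - 88, 108,  302, 600 , 723,727 , 745]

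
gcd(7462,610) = 2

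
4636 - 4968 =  - 332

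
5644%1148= 1052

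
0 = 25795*0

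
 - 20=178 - 198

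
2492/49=50+6/7 = 50.86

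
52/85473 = 52/85473  =  0.00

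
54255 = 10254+44001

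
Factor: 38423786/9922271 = 2^1*17^(- 1)*661^(-1)*883^( - 1 )*1543^1*12451^1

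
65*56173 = 3651245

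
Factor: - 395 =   -  5^1*79^1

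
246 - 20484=-20238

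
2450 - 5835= - 3385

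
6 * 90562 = 543372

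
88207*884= 77974988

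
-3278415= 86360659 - 89639074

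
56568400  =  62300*908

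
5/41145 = 1/8229=0.00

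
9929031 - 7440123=2488908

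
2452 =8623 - 6171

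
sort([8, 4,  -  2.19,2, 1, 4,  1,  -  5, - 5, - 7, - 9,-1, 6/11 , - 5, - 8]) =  [ - 9, - 8, -7, - 5,-5, - 5, - 2.19, - 1, 6/11,1, 1,2, 4,4,8 ] 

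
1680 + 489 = 2169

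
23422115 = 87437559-64015444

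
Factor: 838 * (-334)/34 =-139946/17 = -  2^1*17^( - 1 )*167^1*419^1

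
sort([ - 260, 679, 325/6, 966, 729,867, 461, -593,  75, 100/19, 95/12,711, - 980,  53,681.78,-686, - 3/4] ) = [ - 980,  -  686, - 593,  -  260, - 3/4,100/19, 95/12 , 53,325/6,75, 461, 679,681.78 , 711 , 729, 867, 966]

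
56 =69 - 13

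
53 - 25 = 28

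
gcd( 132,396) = 132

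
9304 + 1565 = 10869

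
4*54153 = 216612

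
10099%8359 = 1740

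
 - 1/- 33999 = 1/33999 = 0.00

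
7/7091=1/1013 = 0.00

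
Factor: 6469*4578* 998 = 2^2*3^1*7^1 *109^1*499^1*6469^1= 29555851836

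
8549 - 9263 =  - 714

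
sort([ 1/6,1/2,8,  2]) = [1/6,1/2,2,8 ]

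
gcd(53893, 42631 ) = 1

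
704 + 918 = 1622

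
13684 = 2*6842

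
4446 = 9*494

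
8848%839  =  458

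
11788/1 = 11788 = 11788.00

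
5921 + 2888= 8809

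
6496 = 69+6427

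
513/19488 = 171/6496 =0.03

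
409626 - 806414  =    -  396788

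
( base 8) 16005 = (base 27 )9mi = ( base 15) 21d3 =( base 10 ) 7173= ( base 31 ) 7ec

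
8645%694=317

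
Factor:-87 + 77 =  - 2^1*5^1 = - 10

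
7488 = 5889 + 1599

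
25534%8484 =82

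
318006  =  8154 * 39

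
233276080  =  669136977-435860897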